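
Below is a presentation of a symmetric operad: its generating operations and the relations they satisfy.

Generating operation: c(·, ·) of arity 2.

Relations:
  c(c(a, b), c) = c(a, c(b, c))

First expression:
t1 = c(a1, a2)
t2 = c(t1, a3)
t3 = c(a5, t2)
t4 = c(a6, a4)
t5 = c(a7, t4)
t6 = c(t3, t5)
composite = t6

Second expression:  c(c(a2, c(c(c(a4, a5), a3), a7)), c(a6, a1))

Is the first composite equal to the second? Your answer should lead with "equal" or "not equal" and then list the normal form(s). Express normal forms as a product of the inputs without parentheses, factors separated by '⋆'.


not equal — first a5 ⋆ a1 ⋆ a2 ⋆ a3 ⋆ a7 ⋆ a6 ⋆ a4, second a2 ⋆ a4 ⋆ a5 ⋆ a3 ⋆ a7 ⋆ a6 ⋆ a1

The first expression, normalized: a5 ⋆ a1 ⋆ a2 ⋆ a3 ⋆ a7 ⋆ a6 ⋆ a4
The second expression, normalized: a2 ⋆ a4 ⋆ a5 ⋆ a3 ⋆ a7 ⋆ a6 ⋆ a1
Distinct normal forms: not equal.


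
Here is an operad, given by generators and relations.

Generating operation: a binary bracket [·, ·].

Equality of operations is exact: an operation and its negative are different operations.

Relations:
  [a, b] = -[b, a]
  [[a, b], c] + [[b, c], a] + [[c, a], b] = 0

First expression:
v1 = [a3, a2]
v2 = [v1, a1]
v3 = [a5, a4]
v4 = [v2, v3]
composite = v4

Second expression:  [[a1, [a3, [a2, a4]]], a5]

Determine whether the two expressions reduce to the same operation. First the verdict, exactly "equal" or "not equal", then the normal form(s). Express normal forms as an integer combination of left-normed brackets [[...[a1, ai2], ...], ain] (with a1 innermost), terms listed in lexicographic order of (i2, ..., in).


Normal form of the first expression: -[[[[a1, a2], a3], a4], a5] + [[[[a1, a2], a3], a5], a4] + [[[[a1, a3], a2], a4], a5] - [[[[a1, a3], a2], a5], a4]
Normal form of the second expression: -[[[[a1, a2], a4], a3], a5] + [[[[a1, a3], a2], a4], a5] - [[[[a1, a3], a4], a2], a5] + [[[[a1, a4], a2], a3], a5]
Distinct normal forms: not equal.

not equal; the first gives -[[[[a1, a2], a3], a4], a5] + [[[[a1, a2], a3], a5], a4] + [[[[a1, a3], a2], a4], a5] - [[[[a1, a3], a2], a5], a4] and the second -[[[[a1, a2], a4], a3], a5] + [[[[a1, a3], a2], a4], a5] - [[[[a1, a3], a4], a2], a5] + [[[[a1, a4], a2], a3], a5]


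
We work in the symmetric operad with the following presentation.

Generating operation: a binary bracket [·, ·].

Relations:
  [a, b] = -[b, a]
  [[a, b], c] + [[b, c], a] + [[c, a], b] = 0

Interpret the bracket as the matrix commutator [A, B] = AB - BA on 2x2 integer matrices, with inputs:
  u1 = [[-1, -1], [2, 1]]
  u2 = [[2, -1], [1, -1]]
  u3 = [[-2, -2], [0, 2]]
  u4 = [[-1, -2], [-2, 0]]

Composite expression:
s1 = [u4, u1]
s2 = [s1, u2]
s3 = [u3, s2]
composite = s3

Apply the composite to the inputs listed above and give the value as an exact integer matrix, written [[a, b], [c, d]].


[[-60, -72], [120, 60]]

[u4, u1] = [[-6, -3], [6, 6]]
[[u4, u1], u2] = [[3, 21], [30, -3]]
[u3, [[u4, u1], u2]] = [[-60, -72], [120, 60]]


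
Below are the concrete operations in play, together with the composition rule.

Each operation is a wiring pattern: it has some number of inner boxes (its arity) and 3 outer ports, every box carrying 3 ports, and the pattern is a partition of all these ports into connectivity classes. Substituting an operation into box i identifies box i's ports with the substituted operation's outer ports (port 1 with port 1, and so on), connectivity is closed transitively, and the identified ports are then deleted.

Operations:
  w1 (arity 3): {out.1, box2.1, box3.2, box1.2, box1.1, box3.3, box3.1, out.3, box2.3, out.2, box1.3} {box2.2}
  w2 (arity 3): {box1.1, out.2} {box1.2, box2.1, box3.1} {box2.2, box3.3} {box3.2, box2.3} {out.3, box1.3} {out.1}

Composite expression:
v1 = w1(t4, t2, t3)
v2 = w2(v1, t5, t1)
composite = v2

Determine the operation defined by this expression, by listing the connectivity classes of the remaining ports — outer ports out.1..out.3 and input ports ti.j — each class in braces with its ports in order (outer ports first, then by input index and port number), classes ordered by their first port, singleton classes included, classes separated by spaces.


{out.1} {out.2, out.3, t1.1, t2.1, t2.3, t3.1, t3.2, t3.3, t4.1, t4.2, t4.3, t5.1} {t1.2, t5.3} {t1.3, t5.2} {t2.2}

Connectivity passes through glued w2-boundaries; trace each wire chain.
stage w1: inputs (t4, t2, t3), connectivity {out.1, out.2, out.3, t2.1, t2.3, t3.1, t3.2, t3.3, t4.1, t4.2, t4.3} {t2.2}, out.j its boundary
stage w2: inputs (t4, t2, t3, t5, t1), connectivity {out.1} {out.2, out.3, t1.1, t2.1, t2.3, t3.1, t3.2, t3.3, t4.1, t4.2, t4.3, t5.1} {t1.2, t5.3} {t1.3, t5.2} {t2.2}, out.j its boundary


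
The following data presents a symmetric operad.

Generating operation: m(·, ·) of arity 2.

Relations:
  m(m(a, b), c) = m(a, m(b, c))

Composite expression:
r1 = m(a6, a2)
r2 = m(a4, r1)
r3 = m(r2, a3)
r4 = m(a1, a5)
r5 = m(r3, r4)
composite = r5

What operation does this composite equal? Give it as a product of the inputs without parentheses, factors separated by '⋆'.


Associativity of m dissolves the nesting; only the a-input order survives.
m(a6, a2) spells out as a6 ⋆ a2
m(a4, m(a6, a2)) spells out as a4 ⋆ a6 ⋆ a2
m(m(a4, m(a6, a2)), a3) spells out as a4 ⋆ a6 ⋆ a2 ⋆ a3
m(a1, a5) spells out as a1 ⋆ a5
m(m(m(a4, m(a6, a2)), a3), m(a1, a5)) spells out as a4 ⋆ a6 ⋆ a2 ⋆ a3 ⋆ a1 ⋆ a5

a4 ⋆ a6 ⋆ a2 ⋆ a3 ⋆ a1 ⋆ a5


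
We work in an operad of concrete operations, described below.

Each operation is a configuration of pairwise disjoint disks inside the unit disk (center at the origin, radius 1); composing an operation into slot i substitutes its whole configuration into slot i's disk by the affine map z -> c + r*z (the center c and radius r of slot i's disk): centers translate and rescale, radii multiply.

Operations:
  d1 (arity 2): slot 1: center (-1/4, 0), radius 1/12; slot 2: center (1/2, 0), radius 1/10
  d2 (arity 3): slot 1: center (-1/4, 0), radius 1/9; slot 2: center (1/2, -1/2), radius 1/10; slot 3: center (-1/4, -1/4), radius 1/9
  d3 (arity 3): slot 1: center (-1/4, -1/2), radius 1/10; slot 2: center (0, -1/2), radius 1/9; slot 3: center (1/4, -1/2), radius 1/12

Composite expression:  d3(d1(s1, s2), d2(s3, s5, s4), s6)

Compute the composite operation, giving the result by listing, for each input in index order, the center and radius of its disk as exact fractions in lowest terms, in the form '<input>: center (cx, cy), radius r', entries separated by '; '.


s1: center (-11/40, -1/2), radius 1/120; s2: center (-1/5, -1/2), radius 1/100; s3: center (-1/36, -1/2), radius 1/81; s4: center (-1/36, -19/36), radius 1/81; s5: center (1/18, -5/9), radius 1/90; s6: center (1/4, -1/2), radius 1/12

Only the slot chain above each s matters under d3; compose those maps.
s1 passes through 2 substitutions, ending at center (-11/40, -1/2), radius 1/120
s2 passes through 2 substitutions, ending at center (-1/5, -1/2), radius 1/100
s3 passes through 2 substitutions, ending at center (-1/36, -1/2), radius 1/81
s5 passes through 2 substitutions, ending at center (1/18, -5/9), radius 1/90
s4 passes through 2 substitutions, ending at center (-1/36, -19/36), radius 1/81
s6 passes through 1 substitution, ending at center (1/4, -1/2), radius 1/12


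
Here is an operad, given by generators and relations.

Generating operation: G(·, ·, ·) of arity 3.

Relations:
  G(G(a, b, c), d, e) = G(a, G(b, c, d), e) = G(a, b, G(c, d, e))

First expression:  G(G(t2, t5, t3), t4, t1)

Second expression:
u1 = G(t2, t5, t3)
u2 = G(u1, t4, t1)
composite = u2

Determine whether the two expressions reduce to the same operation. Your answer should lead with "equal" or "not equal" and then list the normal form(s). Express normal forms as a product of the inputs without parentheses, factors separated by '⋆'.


The first expression, normalized: t2 ⋆ t5 ⋆ t3 ⋆ t4 ⋆ t1
The second expression, normalized: t2 ⋆ t5 ⋆ t3 ⋆ t4 ⋆ t1
Same normal form: equal.

equal — both sides give t2 ⋆ t5 ⋆ t3 ⋆ t4 ⋆ t1


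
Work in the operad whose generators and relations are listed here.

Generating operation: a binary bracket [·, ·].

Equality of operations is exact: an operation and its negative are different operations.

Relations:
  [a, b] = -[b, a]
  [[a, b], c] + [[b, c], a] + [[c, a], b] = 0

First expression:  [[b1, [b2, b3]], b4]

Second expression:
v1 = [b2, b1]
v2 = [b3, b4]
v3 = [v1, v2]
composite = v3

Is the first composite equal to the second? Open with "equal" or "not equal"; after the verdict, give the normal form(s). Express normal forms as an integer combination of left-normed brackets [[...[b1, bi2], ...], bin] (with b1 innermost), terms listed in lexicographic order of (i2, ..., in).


The first composite normalizes to [[[b1, b2], b3], b4] - [[[b1, b3], b2], b4]
The second composite normalizes to -[[[b1, b2], b3], b4] + [[[b1, b2], b4], b3]
The normal forms differ: not equal.

not equal: they reduce to [[[b1, b2], b3], b4] - [[[b1, b3], b2], b4] and -[[[b1, b2], b3], b4] + [[[b1, b2], b4], b3]


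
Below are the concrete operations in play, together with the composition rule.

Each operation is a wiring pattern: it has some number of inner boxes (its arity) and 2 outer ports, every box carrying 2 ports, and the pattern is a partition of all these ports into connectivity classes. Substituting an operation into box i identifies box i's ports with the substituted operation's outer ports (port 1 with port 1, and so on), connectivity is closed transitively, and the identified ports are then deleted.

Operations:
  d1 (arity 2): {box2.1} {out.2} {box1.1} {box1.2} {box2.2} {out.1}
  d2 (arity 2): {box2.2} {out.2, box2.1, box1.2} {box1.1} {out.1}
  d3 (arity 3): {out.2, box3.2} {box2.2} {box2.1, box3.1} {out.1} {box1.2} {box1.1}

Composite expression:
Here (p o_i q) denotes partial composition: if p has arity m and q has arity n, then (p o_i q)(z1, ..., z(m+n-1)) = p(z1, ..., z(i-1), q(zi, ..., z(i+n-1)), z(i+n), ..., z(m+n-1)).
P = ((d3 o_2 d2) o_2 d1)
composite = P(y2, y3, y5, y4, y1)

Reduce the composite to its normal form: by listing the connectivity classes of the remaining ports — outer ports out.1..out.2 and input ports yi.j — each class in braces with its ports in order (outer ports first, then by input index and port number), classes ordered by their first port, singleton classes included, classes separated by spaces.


After gluing at d3, chains via deleted ports link the y-ports.
stage d1: inputs (y3, y5), connectivity {out.1} {out.2} {y3.1} {y3.2} {y5.1} {y5.2}, out.j its boundary
stage d2: inputs (y3, y5, y4), connectivity {out.1} {out.2, y4.1} {y3.1} {y3.2} {y4.2} {y5.1} {y5.2}, out.j its boundary
stage d3: inputs (y2, y3, y5, y4, y1), connectivity {out.1} {out.2, y1.2} {y1.1} {y2.1} {y2.2} {y3.1} {y3.2} {y4.1} {y4.2} {y5.1} {y5.2}, out.j its boundary

{out.1} {out.2, y1.2} {y1.1} {y2.1} {y2.2} {y3.1} {y3.2} {y4.1} {y4.2} {y5.1} {y5.2}


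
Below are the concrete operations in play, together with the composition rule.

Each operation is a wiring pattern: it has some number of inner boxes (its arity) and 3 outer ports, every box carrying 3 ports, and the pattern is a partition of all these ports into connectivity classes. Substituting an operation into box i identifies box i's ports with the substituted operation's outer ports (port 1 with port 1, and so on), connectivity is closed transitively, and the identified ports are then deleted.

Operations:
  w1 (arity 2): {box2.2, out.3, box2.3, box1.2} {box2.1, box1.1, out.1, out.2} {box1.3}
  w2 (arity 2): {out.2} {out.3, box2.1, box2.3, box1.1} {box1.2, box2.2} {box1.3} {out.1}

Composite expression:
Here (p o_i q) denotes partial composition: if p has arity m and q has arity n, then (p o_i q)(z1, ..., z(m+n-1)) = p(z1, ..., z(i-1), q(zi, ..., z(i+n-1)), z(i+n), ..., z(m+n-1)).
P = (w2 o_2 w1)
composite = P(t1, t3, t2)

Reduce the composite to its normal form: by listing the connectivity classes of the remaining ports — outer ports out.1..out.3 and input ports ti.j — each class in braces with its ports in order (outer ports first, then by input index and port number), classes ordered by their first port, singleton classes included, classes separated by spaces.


{out.1} {out.2} {out.3, t1.1, t1.2, t2.1, t2.2, t2.3, t3.1, t3.2} {t1.3} {t3.3}

Substituting into w2 glues patterns; closure does the rest.
w1 over (t3, t2) gives {out.1, out.2, t2.1, t3.1} {out.3, t2.2, t2.3, t3.2} {t3.3}, out.j being that stage's outer ports
w2 over (t1, t3, t2) gives {out.1} {out.2} {out.3, t1.1, t1.2, t2.1, t2.2, t2.3, t3.1, t3.2} {t1.3} {t3.3}, out.j being that stage's outer ports


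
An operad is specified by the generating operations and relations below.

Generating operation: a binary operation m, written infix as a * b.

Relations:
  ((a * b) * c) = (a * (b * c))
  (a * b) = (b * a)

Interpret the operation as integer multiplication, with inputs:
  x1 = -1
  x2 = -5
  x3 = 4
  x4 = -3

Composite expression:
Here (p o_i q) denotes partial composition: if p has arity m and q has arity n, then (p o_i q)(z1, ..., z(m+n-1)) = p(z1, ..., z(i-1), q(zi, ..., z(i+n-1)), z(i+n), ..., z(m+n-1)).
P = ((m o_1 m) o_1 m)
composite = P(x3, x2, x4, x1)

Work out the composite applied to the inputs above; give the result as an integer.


(x3 * x2) = -20
((x3 * x2) * x4) = 60
(((x3 * x2) * x4) * x1) = -60

-60


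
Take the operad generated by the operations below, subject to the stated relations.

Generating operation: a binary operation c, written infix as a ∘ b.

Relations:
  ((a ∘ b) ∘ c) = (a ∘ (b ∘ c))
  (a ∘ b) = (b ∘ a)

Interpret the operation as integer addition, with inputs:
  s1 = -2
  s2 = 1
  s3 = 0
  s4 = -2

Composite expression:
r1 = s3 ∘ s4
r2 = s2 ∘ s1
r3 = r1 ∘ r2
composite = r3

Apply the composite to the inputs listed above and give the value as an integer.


-3


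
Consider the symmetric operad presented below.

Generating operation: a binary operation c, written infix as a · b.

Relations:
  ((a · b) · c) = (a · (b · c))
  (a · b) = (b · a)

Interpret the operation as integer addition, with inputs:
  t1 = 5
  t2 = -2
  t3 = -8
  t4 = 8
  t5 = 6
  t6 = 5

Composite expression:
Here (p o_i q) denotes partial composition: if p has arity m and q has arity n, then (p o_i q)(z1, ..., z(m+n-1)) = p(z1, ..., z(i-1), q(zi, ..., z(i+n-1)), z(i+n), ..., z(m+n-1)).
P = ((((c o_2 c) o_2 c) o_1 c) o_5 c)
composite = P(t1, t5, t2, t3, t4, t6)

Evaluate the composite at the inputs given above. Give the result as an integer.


14


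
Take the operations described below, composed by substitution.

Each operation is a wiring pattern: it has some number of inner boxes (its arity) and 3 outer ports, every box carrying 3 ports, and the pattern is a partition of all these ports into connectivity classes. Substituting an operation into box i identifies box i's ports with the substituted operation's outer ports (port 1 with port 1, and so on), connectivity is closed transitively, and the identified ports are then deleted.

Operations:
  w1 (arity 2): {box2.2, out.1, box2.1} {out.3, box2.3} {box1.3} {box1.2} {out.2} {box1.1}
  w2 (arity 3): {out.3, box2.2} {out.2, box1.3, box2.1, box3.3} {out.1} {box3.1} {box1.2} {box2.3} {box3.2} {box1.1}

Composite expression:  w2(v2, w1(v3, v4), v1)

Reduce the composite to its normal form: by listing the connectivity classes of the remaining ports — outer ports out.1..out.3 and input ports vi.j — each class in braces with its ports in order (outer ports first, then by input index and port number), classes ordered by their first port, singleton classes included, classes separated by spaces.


{out.1} {out.2, v1.3, v2.3, v4.1, v4.2} {out.3} {v1.1} {v1.2} {v2.1} {v2.2} {v3.1} {v3.2} {v3.3} {v4.3}

Two ports join when wires chain via w2-identified ports.
stage w1: inputs (v3, v4), connectivity {out.1, v4.1, v4.2} {out.2} {out.3, v4.3} {v3.1} {v3.2} {v3.3}, out.j its boundary
stage w2: inputs (v2, v3, v4, v1), connectivity {out.1} {out.2, v1.3, v2.3, v4.1, v4.2} {out.3} {v1.1} {v1.2} {v2.1} {v2.2} {v3.1} {v3.2} {v3.3} {v4.3}, out.j its boundary


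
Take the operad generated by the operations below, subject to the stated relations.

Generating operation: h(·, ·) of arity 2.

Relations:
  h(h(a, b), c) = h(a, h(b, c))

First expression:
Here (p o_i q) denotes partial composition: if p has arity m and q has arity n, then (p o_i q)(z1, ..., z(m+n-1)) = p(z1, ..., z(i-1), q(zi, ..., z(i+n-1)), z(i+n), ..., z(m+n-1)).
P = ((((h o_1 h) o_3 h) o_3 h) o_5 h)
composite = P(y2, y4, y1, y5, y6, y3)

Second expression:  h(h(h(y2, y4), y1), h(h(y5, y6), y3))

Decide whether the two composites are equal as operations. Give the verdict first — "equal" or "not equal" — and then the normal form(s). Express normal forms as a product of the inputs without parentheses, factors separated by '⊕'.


In normal form, the first expression is y2 ⊕ y4 ⊕ y1 ⊕ y5 ⊕ y6 ⊕ y3
In normal form, the second expression is y2 ⊕ y4 ⊕ y1 ⊕ y5 ⊕ y6 ⊕ y3
Same normal form: equal.

equal: each reduces to y2 ⊕ y4 ⊕ y1 ⊕ y5 ⊕ y6 ⊕ y3


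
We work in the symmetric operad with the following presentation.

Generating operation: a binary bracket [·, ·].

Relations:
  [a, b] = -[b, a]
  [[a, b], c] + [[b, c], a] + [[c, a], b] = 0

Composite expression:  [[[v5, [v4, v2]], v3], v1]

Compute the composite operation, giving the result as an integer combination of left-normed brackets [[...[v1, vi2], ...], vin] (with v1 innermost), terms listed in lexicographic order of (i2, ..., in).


Left-normed coefficients sit on the v1-initial expansion words.
Composite bracket: [[[v5, [v4, v2]], v3], v1]
Under [a, b] = ab - ba we get 16 signed associative words (2^4 = 16).
Keep just the words that open with v1:
  v1v2v4v5v3 appears with sign -1, giving the term -[[[[v1, v2], v4], v5], v3]
  v1v3v2v4v5 appears with sign +1, giving the term +[[[[v1, v3], v2], v4], v5]
  v1v3v4v2v5 appears with sign -1, giving the term -[[[[v1, v3], v4], v2], v5]
  v1v3v5v2v4 appears with sign -1, giving the term -[[[[v1, v3], v5], v2], v4]
  v1v3v5v4v2 appears with sign +1, giving the term +[[[[v1, v3], v5], v4], v2]
  v1v4v2v5v3 appears with sign +1, giving the term +[[[[v1, v4], v2], v5], v3]
  v1v5v2v4v3 appears with sign +1, giving the term +[[[[v1, v5], v2], v4], v3]
  v1v5v4v2v3 appears with sign -1, giving the term -[[[[v1, v5], v4], v2], v3]

-[[[[v1, v2], v4], v5], v3] + [[[[v1, v3], v2], v4], v5] - [[[[v1, v3], v4], v2], v5] - [[[[v1, v3], v5], v2], v4] + [[[[v1, v3], v5], v4], v2] + [[[[v1, v4], v2], v5], v3] + [[[[v1, v5], v2], v4], v3] - [[[[v1, v5], v4], v2], v3]


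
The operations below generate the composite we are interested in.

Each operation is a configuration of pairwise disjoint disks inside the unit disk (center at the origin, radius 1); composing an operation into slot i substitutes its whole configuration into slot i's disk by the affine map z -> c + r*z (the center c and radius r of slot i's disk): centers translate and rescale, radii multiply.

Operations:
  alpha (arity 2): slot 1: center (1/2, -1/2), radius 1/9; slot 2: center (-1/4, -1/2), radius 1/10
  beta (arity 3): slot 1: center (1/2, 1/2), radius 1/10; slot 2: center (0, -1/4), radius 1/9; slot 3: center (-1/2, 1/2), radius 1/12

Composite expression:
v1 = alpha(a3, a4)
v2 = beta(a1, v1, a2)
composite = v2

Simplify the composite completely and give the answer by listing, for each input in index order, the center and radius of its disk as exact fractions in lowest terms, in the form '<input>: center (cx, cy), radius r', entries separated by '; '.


Below beta, radii multiply path by path; the a-disk centers shift.
input a1: composing its 1 substitution step yields center (1/2, 1/2), radius 1/10
input a3: composing its 2 substitution steps yields center (1/18, -11/36), radius 1/81
input a4: composing its 2 substitution steps yields center (-1/36, -11/36), radius 1/90
input a2: composing its 1 substitution step yields center (-1/2, 1/2), radius 1/12

a1: center (1/2, 1/2), radius 1/10; a2: center (-1/2, 1/2), radius 1/12; a3: center (1/18, -11/36), radius 1/81; a4: center (-1/36, -11/36), radius 1/90


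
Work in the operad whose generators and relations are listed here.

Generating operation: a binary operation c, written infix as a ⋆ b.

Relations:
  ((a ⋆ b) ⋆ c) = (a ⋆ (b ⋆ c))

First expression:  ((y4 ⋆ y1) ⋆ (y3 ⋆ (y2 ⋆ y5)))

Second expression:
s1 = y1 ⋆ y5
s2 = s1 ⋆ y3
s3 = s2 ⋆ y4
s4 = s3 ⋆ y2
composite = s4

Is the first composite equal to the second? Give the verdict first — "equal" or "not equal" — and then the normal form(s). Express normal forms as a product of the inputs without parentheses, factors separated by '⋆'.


not equal; first: y4 ⋆ y1 ⋆ y3 ⋆ y2 ⋆ y5; second: y1 ⋆ y5 ⋆ y3 ⋆ y4 ⋆ y2

The first expression reduces to y4 ⋆ y1 ⋆ y3 ⋆ y2 ⋆ y5
The second expression reduces to y1 ⋆ y5 ⋆ y3 ⋆ y4 ⋆ y2
Distinct normal forms: not equal.


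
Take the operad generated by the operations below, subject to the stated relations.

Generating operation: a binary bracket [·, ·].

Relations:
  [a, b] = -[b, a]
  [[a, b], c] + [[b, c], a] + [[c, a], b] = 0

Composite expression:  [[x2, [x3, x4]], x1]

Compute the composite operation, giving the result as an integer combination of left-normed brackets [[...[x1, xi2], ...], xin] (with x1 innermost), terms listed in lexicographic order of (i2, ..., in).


-[[[x1, x2], x3], x4] + [[[x1, x2], x4], x3] + [[[x1, x3], x4], x2] - [[[x1, x4], x3], x2]

In the tensor algebra, words opening x1 carry the x1-anchored form.
Composite bracket: [[x2, [x3, x4]], x1]
The bracket unfolds into 8 signed words via [a, b] = ab - ba (2^3 = 8).
Only words starting with x1 matter:
  word x1x2x3x4 has sign -1, contributing -[[[x1, x2], x3], x4]
  word x1x2x4x3 has sign +1, contributing +[[[x1, x2], x4], x3]
  word x1x3x4x2 has sign +1, contributing +[[[x1, x3], x4], x2]
  word x1x4x3x2 has sign -1, contributing -[[[x1, x4], x3], x2]


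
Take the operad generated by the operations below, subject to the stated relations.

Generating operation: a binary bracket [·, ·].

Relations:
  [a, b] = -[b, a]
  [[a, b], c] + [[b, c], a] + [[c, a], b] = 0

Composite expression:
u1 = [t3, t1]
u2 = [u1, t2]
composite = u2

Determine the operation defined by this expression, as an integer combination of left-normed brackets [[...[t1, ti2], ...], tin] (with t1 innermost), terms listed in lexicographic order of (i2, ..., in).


Expand each bracket as ab - ba; the t1-initial words give the coefficients.
Composite bracket: [[t3, t1], t2]
Full expansion: 4 signed words from ab - ba (2^2 = 4).
Only words starting with t1 matter:
  from t1t3t2, sign -1: term -[[t1, t3], t2]

-[[t1, t3], t2]


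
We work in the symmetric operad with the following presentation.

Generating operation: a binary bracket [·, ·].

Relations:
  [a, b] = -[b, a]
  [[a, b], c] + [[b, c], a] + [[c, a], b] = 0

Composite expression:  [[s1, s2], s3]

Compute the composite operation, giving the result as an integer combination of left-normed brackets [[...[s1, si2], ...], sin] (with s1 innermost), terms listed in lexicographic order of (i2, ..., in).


Expand each bracket as ab - ba; the s1-initial words give the coefficients.
Composite bracket: [[s1, s2], s3]
Expanding via [a, b] = ab - ba: 4 signed words (2^2 = 4).
Collect the words opening with s1:
  sign of s1s2s3 is +1, so it contributes +[[s1, s2], s3]

[[s1, s2], s3]


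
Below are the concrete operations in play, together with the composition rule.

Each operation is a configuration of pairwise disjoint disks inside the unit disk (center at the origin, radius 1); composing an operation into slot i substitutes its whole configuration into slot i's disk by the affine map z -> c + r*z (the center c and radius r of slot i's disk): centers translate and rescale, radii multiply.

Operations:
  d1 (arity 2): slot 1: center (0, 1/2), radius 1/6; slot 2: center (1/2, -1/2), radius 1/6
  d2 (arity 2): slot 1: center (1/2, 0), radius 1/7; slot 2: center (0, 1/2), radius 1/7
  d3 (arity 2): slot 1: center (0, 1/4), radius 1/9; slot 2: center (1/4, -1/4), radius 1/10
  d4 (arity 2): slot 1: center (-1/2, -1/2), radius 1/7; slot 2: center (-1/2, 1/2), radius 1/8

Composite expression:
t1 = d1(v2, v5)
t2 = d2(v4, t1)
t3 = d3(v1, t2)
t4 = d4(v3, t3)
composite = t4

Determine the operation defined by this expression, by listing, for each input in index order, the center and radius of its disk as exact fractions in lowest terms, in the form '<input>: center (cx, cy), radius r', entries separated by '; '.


Each v-disk chains the slot maps above it in d4; radii multiply.
for v3, the 1-step affine chain lands on center (-1/2, -1/2), radius 1/7
for v1, the 2-step affine chain lands on center (-1/2, 17/32), radius 1/72
for v4, the 3-step affine chain lands on center (-37/80, 15/32), radius 1/560
for v2, the 4-step affine chain lands on center (-15/32, 533/1120), radius 1/3360
for v5, the 4-step affine chain lands on center (-131/280, 531/1120), radius 1/3360

v1: center (-1/2, 17/32), radius 1/72; v2: center (-15/32, 533/1120), radius 1/3360; v3: center (-1/2, -1/2), radius 1/7; v4: center (-37/80, 15/32), radius 1/560; v5: center (-131/280, 531/1120), radius 1/3360


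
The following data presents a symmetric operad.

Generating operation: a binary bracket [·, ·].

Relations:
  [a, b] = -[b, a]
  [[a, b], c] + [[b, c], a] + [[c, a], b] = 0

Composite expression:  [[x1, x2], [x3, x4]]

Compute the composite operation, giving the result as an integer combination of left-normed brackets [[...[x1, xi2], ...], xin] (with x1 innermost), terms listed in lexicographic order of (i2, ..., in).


Antisymmetry and Jacobi reduce to x1-anchored left-normed brackets.
Composite bracket: [[x1, x2], [x3, x4]]
Full expansion: 8 signed words from ab - ba (2^3 = 8).
The x1-initial words carry the normal form:
  the word x1x2x3x4 carries sign +1 and contributes +[[[x1, x2], x3], x4]
  the word x1x2x4x3 carries sign -1 and contributes -[[[x1, x2], x4], x3]

[[[x1, x2], x3], x4] - [[[x1, x2], x4], x3]


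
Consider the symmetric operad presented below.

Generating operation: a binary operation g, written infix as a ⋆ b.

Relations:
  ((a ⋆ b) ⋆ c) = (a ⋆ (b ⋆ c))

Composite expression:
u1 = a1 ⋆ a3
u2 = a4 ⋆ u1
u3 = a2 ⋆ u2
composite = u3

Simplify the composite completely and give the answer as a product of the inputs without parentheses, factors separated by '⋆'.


a2 ⋆ a4 ⋆ a1 ⋆ a3

The g-tree's shape is irrelevant; the a-reading-order decides.
(a1 ⋆ a3) reduces to a1 ⋆ a3
(a4 ⋆ (a1 ⋆ a3)) reduces to a4 ⋆ a1 ⋆ a3
(a2 ⋆ (a4 ⋆ (a1 ⋆ a3))) reduces to a2 ⋆ a4 ⋆ a1 ⋆ a3


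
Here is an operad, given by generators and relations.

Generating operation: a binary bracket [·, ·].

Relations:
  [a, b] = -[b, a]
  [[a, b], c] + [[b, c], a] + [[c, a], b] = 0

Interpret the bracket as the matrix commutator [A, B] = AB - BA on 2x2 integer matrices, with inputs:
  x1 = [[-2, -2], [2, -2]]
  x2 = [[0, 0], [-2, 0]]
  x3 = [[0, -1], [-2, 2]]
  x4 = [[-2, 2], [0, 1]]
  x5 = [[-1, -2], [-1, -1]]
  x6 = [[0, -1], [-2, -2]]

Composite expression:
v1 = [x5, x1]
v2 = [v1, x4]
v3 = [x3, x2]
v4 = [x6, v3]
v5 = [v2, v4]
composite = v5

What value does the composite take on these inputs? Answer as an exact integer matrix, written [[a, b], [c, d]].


[x5, x1] = [[-6, 0], [0, 6]]
[[x5, x1], x4] = [[0, -24], [0, 0]]
[x3, x2] = [[2, 0], [-4, -2]]
[x6, [x3, x2]] = [[4, 4], [0, -4]]
[[[x5, x1], x4], [x6, [x3, x2]]] = [[0, 192], [0, 0]]

[[0, 192], [0, 0]]


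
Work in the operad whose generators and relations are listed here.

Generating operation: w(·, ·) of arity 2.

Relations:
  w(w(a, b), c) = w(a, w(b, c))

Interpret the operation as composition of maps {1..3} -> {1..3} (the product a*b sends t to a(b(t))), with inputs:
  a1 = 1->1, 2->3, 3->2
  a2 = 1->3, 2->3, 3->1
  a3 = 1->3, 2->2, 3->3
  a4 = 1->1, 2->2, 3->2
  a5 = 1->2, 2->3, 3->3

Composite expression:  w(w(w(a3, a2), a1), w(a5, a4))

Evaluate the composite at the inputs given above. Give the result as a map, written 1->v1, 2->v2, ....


1->3, 2->3, 3->3

w(a3, a2) = 1->3, 2->3, 3->3
w(w(a3, a2), a1) = 1->3, 2->3, 3->3
w(a5, a4) = 1->2, 2->3, 3->3
w(w(w(a3, a2), a1), w(a5, a4)) = 1->3, 2->3, 3->3


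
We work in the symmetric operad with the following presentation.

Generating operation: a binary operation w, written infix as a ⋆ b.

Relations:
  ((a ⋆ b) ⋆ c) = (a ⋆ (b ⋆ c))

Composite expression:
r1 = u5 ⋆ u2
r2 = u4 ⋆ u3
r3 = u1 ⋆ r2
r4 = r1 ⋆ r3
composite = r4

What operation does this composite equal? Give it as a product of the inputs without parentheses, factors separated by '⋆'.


Every regrouping of w is equal, so read the u-inputs in written order.
(u5 ⋆ u2) flattens to u5 ⋆ u2
(u4 ⋆ u3) flattens to u4 ⋆ u3
(u1 ⋆ (u4 ⋆ u3)) flattens to u1 ⋆ u4 ⋆ u3
((u5 ⋆ u2) ⋆ (u1 ⋆ (u4 ⋆ u3))) flattens to u5 ⋆ u2 ⋆ u1 ⋆ u4 ⋆ u3

u5 ⋆ u2 ⋆ u1 ⋆ u4 ⋆ u3


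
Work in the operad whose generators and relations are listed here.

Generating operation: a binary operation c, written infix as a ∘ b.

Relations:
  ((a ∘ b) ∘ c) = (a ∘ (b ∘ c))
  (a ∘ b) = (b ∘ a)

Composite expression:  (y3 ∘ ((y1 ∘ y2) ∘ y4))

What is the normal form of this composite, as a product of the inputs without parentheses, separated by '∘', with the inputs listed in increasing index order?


y1 ∘ y2 ∘ y3 ∘ y4


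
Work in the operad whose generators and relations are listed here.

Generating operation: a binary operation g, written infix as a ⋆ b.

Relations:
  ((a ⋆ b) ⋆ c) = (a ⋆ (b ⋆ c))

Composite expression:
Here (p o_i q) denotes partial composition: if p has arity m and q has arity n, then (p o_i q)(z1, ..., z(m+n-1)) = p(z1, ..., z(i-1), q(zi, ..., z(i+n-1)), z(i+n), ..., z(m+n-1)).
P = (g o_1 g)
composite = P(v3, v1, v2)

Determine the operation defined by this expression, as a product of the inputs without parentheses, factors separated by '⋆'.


v3 ⋆ v1 ⋆ v2

Every regrouping of g is equal, so read the v-inputs in written order.
(v3 ⋆ v1) linearizes to v3 ⋆ v1
((v3 ⋆ v1) ⋆ v2) linearizes to v3 ⋆ v1 ⋆ v2


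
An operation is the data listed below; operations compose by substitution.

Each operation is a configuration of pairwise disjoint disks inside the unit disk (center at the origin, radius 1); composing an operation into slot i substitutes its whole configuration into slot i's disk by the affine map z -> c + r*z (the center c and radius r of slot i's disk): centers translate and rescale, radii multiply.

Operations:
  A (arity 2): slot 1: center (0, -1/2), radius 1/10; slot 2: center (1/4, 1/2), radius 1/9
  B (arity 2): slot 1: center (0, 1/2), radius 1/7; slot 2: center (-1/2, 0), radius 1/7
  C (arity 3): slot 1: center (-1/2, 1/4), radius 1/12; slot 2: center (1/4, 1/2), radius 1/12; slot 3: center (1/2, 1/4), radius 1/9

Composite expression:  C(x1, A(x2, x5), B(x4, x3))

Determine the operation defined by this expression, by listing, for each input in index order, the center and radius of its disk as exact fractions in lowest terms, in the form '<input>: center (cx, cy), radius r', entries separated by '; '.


x1: center (-1/2, 1/4), radius 1/12; x2: center (1/4, 11/24), radius 1/120; x3: center (4/9, 1/4), radius 1/63; x4: center (1/2, 11/36), radius 1/63; x5: center (13/48, 13/24), radius 1/108

Nesting under C composes maps z -> c + r*z down each x-path.
tracing x1 down its 1-map path: center (-1/2, 1/4), radius 1/12
tracing x2 down its 2-map path: center (1/4, 11/24), radius 1/120
tracing x5 down its 2-map path: center (13/48, 13/24), radius 1/108
tracing x4 down its 2-map path: center (1/2, 11/36), radius 1/63
tracing x3 down its 2-map path: center (4/9, 1/4), radius 1/63


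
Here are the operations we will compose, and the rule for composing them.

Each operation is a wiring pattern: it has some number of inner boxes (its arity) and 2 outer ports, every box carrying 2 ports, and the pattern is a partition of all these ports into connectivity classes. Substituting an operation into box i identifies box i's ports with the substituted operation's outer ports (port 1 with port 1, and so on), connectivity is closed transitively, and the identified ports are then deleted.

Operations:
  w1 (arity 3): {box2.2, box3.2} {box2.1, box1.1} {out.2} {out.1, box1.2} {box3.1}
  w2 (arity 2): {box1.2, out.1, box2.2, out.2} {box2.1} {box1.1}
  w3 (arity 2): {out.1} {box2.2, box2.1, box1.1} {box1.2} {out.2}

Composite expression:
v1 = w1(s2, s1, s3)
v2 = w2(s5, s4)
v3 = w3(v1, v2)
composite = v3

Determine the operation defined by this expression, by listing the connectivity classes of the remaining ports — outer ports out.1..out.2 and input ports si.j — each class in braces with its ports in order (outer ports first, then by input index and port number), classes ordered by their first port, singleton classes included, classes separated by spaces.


{out.1} {out.2} {s1.1, s2.1} {s1.2, s3.2} {s2.2, s4.2, s5.2} {s3.1} {s4.1} {s5.1}


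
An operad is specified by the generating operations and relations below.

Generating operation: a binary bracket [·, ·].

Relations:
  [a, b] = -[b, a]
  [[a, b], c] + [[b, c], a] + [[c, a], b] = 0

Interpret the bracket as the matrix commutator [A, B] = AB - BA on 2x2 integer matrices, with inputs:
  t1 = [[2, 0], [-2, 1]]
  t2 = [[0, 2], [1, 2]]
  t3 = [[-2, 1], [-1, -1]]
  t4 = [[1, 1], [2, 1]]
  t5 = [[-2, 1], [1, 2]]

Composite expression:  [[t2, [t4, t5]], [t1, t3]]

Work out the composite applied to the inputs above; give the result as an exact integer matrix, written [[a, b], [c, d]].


[[6, -24], [48, -6]]

[t4, t5] = [[-1, 4], [-8, 1]]
[t2, [t4, t5]] = [[-20, -4], [-18, 20]]
[t1, t3] = [[2, 1], [3, -2]]
[[t2, [t4, t5]], [t1, t3]] = [[6, -24], [48, -6]]


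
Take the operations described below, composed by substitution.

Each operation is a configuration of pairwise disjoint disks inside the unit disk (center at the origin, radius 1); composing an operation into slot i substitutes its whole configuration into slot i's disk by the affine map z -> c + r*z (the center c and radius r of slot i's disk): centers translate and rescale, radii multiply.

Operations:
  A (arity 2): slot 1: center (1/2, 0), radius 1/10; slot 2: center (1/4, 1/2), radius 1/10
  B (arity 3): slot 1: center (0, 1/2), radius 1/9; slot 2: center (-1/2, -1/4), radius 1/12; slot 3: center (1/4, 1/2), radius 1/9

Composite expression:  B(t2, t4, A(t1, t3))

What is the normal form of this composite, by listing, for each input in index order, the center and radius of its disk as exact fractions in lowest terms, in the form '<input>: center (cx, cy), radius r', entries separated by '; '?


t1: center (11/36, 1/2), radius 1/90; t2: center (0, 1/2), radius 1/9; t3: center (5/18, 5/9), radius 1/90; t4: center (-1/2, -1/4), radius 1/12

Below B, radii multiply path by path; the t-disk centers shift.
tracing t2 down its 1-map path: center (0, 1/2), radius 1/9
tracing t4 down its 1-map path: center (-1/2, -1/4), radius 1/12
tracing t1 down its 2-map path: center (11/36, 1/2), radius 1/90
tracing t3 down its 2-map path: center (5/18, 5/9), radius 1/90


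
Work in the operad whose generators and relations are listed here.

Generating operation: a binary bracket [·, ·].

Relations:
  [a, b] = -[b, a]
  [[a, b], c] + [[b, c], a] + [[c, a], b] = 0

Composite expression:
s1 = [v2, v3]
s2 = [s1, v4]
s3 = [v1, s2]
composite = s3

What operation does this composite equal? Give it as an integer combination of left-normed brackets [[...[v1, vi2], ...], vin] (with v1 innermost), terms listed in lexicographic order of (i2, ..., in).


[[[v1, v2], v3], v4] - [[[v1, v3], v2], v4] - [[[v1, v4], v2], v3] + [[[v1, v4], v3], v2]

Expand each bracket as ab - ba; the v1-initial words give the coefficients.
Composite bracket: [v1, [[v2, v3], v4]]
Each bracket splits as ab - ba, giving 8 signed words (2^3 = 8).
Only words starting with v1 matter:
  from v1v2v3v4, sign +1: term +[[[v1, v2], v3], v4]
  from v1v3v2v4, sign -1: term -[[[v1, v3], v2], v4]
  from v1v4v2v3, sign -1: term -[[[v1, v4], v2], v3]
  from v1v4v3v2, sign +1: term +[[[v1, v4], v3], v2]


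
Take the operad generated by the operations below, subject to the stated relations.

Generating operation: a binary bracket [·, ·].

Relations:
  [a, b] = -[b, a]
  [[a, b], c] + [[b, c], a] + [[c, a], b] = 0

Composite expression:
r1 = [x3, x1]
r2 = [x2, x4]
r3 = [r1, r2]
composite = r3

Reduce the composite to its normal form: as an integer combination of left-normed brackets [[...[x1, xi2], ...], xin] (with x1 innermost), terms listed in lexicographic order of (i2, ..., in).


-[[[x1, x3], x2], x4] + [[[x1, x3], x4], x2]

Skip Jacobi rewriting: expand, keep x1-initial words, read off terms.
Composite bracket: [[x3, x1], [x2, x4]]
Full expansion: 8 signed words from ab - ba (2^3 = 8).
Coefficients come from the x1-initial words:
  from x1x3x2x4, sign -1: term -[[[x1, x3], x2], x4]
  from x1x3x4x2, sign +1: term +[[[x1, x3], x4], x2]


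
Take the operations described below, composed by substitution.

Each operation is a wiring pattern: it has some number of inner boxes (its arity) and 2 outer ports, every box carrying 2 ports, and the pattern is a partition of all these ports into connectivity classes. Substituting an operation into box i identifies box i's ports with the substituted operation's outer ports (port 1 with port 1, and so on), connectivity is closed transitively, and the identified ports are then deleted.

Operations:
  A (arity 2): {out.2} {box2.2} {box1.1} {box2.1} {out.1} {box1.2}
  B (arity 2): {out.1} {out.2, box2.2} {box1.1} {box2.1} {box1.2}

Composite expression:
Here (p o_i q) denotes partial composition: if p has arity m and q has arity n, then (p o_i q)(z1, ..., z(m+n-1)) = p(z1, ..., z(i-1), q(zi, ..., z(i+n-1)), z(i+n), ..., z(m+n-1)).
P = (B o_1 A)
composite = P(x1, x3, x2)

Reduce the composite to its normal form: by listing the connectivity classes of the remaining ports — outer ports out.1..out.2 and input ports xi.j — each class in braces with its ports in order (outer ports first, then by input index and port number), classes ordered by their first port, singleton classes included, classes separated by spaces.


{out.1} {out.2, x2.2} {x1.1} {x1.2} {x2.1} {x3.1} {x3.2}

Connectivity passes through glued B-boundaries; trace each wire chain.
stage A: inputs (x1, x3), connectivity {out.1} {out.2} {x1.1} {x1.2} {x3.1} {x3.2}, out.j its boundary
stage B: inputs (x1, x3, x2), connectivity {out.1} {out.2, x2.2} {x1.1} {x1.2} {x2.1} {x3.1} {x3.2}, out.j its boundary


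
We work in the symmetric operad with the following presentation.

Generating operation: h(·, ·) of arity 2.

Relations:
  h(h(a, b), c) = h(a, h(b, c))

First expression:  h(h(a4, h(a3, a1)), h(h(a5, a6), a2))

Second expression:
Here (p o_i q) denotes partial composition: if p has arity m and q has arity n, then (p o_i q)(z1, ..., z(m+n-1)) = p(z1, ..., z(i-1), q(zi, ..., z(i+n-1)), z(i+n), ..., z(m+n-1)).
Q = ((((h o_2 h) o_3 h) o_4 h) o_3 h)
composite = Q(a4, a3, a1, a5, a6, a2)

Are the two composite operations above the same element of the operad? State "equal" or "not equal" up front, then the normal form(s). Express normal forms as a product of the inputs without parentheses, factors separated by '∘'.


In normal form, the first expression is a4 ∘ a3 ∘ a1 ∘ a5 ∘ a6 ∘ a2
In normal form, the second expression is a4 ∘ a3 ∘ a1 ∘ a5 ∘ a6 ∘ a2
Both agree, so they are equal.

equal; the common form is a4 ∘ a3 ∘ a1 ∘ a5 ∘ a6 ∘ a2


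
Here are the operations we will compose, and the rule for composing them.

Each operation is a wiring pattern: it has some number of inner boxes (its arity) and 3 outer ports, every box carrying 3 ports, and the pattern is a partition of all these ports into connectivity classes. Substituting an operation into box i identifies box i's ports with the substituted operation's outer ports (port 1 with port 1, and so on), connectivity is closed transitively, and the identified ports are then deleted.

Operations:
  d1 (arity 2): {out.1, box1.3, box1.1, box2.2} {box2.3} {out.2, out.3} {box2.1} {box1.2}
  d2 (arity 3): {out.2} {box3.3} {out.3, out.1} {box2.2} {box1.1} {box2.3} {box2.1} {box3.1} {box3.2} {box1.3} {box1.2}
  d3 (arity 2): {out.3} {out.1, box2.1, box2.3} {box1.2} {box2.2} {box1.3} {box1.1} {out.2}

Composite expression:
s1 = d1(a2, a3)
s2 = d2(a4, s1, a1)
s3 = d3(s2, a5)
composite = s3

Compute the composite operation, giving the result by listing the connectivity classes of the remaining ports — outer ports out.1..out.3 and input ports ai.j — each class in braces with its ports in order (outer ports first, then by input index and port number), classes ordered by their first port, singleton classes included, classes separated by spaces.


{out.1, a5.1, a5.3} {out.2} {out.3} {a1.1} {a1.2} {a1.3} {a2.1, a2.3, a3.2} {a2.2} {a3.1} {a3.3} {a4.1} {a4.2} {a4.3} {a5.2}

Two ports join when wires chain via d3-identified ports.
through d1, on inputs (a2, a3): {out.1, a2.1, a2.3, a3.2} {out.2, out.3} {a2.2} {a3.1} {a3.3} (out.j = stage outer ports)
through d2, on inputs (a4, a2, a3, a1): {out.1, out.3} {out.2} {a1.1} {a1.2} {a1.3} {a2.1, a2.3, a3.2} {a2.2} {a3.1} {a3.3} {a4.1} {a4.2} {a4.3} (out.j = stage outer ports)
through d3, on inputs (a4, a2, a3, a1, a5): {out.1, a5.1, a5.3} {out.2} {out.3} {a1.1} {a1.2} {a1.3} {a2.1, a2.3, a3.2} {a2.2} {a3.1} {a3.3} {a4.1} {a4.2} {a4.3} {a5.2} (out.j = stage outer ports)
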